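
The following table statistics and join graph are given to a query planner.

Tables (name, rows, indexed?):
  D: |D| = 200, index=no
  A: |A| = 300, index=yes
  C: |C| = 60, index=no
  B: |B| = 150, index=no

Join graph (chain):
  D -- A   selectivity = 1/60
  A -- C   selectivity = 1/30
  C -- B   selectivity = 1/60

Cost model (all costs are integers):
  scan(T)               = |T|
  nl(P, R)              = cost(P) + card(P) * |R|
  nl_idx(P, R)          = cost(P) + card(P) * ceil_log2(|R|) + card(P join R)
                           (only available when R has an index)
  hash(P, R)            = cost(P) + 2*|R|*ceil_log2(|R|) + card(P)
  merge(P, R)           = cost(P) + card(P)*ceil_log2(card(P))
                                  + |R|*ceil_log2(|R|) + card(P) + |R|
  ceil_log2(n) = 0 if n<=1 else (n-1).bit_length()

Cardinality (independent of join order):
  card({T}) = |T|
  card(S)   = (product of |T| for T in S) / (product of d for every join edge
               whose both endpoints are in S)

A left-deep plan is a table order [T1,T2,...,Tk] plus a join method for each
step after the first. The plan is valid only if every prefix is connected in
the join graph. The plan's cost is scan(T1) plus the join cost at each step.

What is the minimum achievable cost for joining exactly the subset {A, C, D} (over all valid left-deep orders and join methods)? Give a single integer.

Selinger DP over subsets of {A,C,D}:
  {D}: scan cost=200, card=200
  {A}: scan cost=300, card=300
  {C}: scan cost=60, card=60
  {AD}: card=1000; try (A,nl_idx)→3000, (D,hash)→3800, (A,merge)→5000, (D,merge)→5100, (A,hash)→5800, (A,nl)→60200 …(+1); best=3000 via (A,nl_idx)
  {AC}: card=600; try (A,nl_idx)→1200, (C,hash)→1320, (A,merge)→3480, (C,merge)→3720, (A,hash)→5520, (A,nl)→18060 …(+1); best=1200 via (A,nl_idx)
  {ACD}: card=2000; try (C,hash)→4720, (D,hash)→5000, (D,merge)→9600, (C,merge)→14420, (C,nl)→63000, (D,nl)→121200; best=4720 via (C,hash)

4720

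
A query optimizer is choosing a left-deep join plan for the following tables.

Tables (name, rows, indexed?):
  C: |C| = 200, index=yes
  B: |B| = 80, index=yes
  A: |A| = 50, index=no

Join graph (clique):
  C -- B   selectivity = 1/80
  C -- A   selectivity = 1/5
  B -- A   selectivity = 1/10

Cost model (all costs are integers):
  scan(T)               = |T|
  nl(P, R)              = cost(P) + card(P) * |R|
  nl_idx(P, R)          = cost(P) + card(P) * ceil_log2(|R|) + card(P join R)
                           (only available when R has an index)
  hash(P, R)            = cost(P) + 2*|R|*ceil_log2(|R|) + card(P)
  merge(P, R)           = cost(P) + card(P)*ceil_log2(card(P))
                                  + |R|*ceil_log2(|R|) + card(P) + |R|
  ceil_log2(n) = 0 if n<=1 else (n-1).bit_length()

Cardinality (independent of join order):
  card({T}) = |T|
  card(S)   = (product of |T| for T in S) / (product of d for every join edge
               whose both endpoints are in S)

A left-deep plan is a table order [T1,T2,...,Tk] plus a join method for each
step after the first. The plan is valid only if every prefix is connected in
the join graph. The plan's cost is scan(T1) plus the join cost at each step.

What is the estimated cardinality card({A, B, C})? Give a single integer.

200

Tables in S: A(50), B(80), C(200)
Edges inside S: C-B(d=80), C-A(d=5), B-A(d=10)
numerator = 50 * 80 * 200 = 800000
denominator = 80 * 5 * 10 = 4000
card(S) = 800000 / 4000 = 200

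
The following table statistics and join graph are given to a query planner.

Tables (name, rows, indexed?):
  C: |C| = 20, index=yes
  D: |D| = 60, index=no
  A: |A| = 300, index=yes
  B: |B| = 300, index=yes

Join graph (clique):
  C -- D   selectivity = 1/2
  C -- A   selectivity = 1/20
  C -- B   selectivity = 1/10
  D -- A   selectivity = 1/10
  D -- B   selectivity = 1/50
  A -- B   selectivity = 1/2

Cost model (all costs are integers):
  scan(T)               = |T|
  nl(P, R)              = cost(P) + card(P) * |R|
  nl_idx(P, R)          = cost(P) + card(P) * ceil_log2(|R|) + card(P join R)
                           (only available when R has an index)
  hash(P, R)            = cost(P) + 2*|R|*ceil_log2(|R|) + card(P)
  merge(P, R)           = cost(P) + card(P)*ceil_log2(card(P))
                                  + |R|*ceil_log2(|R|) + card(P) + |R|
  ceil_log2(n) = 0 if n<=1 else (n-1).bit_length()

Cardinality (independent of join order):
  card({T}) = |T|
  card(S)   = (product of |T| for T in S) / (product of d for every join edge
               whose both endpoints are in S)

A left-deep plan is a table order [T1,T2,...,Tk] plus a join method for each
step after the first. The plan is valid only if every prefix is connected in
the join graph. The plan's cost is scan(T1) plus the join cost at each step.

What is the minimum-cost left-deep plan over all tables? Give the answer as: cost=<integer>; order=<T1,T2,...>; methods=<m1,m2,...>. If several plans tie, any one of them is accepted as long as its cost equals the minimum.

cost=5030; order=D,B,C,A; methods=nl_idx,hash,nl_idx

Selinger DP (subsets sized 1..n):
  {C}: scan cost=20, card=20
  {D}: scan cost=60, card=60
  {A}: scan cost=300, card=300
  {B}: scan cost=300, card=300
  {CD}: card=600; try (C,hash)→320, (D,merge)→560, (C,merge)→600, (D,hash)→760, (C,nl_idx)→960, (D,nl)→1220 …(+1); best=320 via (C,hash)
  {AC}: card=300; try (A,nl_idx)→500, (C,hash)→800, (C,nl_idx)→2100, (A,merge)→3140, (C,merge)→3420, (A,hash)→5440 …(+2); best=500 via (A,nl_idx)
  {BC}: card=600; try (C,hash)→800, (B,nl_idx)→800, (C,nl_idx)→2400, (B,merge)→3140, (C,merge)→3420, (B,hash)→5440 …(+2); best=800 via (C,hash)
  {AD}: card=1800; try (D,hash)→1320, (A,nl_idx)→2400, (A,merge)→3480, (D,merge)→3720, (A,hash)→5520, (A,nl)→18060 …(+1); best=1320 via (D,hash)
  {BD}: card=360; try (B,nl_idx)→960, (D,hash)→1320, (B,merge)→3480, (D,merge)→3720, (B,hash)→5520, (B,nl)→18060 …(+1); best=960 via (B,nl_idx)
  {AB}: card=45000; try (B,hash)→6000, (A,hash)→6000, (B,merge)→6300, (A,merge)→6300, (B,nl_idx)→48000, (A,nl_idx)→48000 …(+2); best=6000 via (B,hash)
  {ACD}: card=900; try (D,hash)→1520, (C,hash)→3320, (D,merge)→3920, (A,hash)→6320, (A,nl_idx)→6620, (A,merge)→9920 …(+5); best=1520 via (D,hash)
  {BCD}: card=360; try (C,hash)→1520, (D,hash)→2120, (C,nl_idx)→3120, (C,merge)→4680, (B,nl_idx)→6080, (B,hash)→6320 …(+5); best=1520 via (C,hash)
  {ABC}: card=4500; try (B,hash)→6200, (B,merge)→6500, (A,hash)→6800, (B,nl_idx)→7700, (A,merge)→10400, (A,nl_idx)→10700 …(+6); best=6200 via (B,hash)
  {ABD}: card=5400; try (A,hash)→6720, (A,merge)→7560, (B,hash)→8520, (A,nl_idx)→9600, (B,nl_idx)→22920, (B,merge)→25920 …(+5); best=6720 via (A,hash)
  {ABCD}: card=270; try (A,nl_idx)→5030, (A,hash)→7280, (B,hash)→7820, (A,merge)→8120, (B,nl_idx)→9890, (D,hash)→11420 …(+9); best=5030 via (A,nl_idx)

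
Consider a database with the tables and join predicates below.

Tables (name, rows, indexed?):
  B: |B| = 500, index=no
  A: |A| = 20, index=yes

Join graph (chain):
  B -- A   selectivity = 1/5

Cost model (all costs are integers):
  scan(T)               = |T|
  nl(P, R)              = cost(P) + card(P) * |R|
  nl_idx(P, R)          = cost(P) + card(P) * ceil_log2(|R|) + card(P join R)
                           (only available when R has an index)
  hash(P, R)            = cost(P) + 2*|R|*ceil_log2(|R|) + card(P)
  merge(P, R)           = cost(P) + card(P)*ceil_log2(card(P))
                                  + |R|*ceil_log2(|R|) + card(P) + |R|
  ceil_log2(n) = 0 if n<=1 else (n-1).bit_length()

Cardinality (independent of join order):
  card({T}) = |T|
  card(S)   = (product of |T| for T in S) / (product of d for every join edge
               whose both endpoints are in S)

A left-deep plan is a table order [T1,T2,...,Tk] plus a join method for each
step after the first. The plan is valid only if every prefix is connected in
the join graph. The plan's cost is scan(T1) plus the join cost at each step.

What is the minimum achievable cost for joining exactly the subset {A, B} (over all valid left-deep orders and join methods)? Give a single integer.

1200

Selinger DP over subsets of {A,B}:
  {B}: scan cost=500, card=500
  {A}: scan cost=20, card=20
  {AB}: card=2000; try (A,hash)→1200, (A,nl_idx)→5000, (B,merge)→5140, (A,merge)→5620, (B,hash)→9040, (B,nl)→10020 …(+1); best=1200 via (A,hash)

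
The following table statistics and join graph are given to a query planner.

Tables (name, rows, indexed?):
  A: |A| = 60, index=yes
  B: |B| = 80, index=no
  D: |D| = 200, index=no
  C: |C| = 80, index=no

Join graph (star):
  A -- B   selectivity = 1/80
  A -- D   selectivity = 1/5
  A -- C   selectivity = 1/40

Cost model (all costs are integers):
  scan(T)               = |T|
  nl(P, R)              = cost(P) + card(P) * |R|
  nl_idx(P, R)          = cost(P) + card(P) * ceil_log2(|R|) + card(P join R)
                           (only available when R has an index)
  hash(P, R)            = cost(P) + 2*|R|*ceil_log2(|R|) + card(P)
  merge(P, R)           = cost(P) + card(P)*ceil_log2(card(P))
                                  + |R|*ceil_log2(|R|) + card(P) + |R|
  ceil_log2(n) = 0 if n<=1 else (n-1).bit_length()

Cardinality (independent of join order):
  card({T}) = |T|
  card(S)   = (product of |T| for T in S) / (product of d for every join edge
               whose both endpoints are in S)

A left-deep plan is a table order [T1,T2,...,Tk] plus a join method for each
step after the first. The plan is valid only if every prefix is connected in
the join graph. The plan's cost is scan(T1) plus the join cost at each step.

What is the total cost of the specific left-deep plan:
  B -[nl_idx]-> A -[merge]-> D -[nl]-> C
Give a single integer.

step 1: scan B: cost=80, card=80
step 2: join A via nl_idx
    card(P join A) = 80*60/(80) = 60
    cost = 80 + 80*6 + 60 = 620
step 3: join D via merge
    card(P join D) = 60*200/(5) = 2400
    cost = 620 + 60*6 + 200*8 + 60 + 200 = 2840
step 4: join C via nl
    card(P join C) = 2400*80/(40) = 4800
    cost = 2840 + 2400*80 = 194840

194840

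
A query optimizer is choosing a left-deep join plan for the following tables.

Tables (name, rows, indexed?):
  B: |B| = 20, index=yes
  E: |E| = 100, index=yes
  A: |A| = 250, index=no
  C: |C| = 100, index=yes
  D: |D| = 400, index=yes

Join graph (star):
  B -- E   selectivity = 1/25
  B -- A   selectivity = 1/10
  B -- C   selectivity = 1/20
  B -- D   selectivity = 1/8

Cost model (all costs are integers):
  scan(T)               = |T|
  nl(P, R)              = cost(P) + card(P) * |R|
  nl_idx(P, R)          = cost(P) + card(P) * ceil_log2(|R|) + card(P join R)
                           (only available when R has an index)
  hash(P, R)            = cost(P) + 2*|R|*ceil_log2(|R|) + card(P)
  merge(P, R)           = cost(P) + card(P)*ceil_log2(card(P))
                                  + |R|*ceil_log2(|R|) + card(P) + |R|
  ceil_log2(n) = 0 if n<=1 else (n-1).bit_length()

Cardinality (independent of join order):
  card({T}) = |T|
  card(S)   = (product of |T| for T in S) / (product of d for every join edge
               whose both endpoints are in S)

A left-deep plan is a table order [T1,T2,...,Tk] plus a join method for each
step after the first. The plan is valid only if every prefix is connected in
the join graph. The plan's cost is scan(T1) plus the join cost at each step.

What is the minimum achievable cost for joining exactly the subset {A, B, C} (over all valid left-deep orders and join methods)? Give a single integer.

Selinger DP over subsets of {A,B,C}:
  {B}: scan cost=20, card=20
  {A}: scan cost=250, card=250
  {C}: scan cost=100, card=100
  {AB}: card=500; try (B,hash)→700, (B,nl_idx)→2000, (A,merge)→2390, (B,merge)→2620, (A,hash)→4040, (A,nl)→5020 …(+1); best=700 via (B,hash)
  {BC}: card=100; try (C,nl_idx)→260, (B,hash)→400, (B,nl_idx)→700, (C,merge)→940, (B,merge)→1020, (C,hash)→1440 …(+2); best=260 via (C,nl_idx)
  {ABC}: card=2500; try (C,hash)→2600, (A,merge)→3310, (A,hash)→4360, (C,merge)→6500, (C,nl_idx)→6700, (A,nl)→25260 …(+1); best=2600 via (C,hash)

2600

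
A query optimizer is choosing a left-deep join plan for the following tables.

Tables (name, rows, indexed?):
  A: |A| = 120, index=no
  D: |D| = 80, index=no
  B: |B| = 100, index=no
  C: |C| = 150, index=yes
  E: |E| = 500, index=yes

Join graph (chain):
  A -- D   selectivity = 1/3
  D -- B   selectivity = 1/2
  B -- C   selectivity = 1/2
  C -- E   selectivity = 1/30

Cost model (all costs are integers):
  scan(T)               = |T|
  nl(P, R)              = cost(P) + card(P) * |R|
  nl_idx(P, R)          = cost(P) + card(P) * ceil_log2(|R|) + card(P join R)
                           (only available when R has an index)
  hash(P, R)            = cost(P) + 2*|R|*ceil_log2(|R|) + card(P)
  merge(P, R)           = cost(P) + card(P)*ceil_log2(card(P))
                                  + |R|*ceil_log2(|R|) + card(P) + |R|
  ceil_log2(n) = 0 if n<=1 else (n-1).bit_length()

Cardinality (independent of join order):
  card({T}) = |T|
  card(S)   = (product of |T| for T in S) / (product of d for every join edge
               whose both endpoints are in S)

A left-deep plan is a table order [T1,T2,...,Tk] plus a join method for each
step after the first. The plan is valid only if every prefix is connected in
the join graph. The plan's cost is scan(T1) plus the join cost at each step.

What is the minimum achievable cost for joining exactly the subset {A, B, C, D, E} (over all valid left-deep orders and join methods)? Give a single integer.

5135100

Selinger DP over subsets of {A,B,C,D,E}:
  {A}: scan cost=120, card=120
  {D}: scan cost=80, card=80
  {B}: scan cost=100, card=100
  {C}: scan cost=150, card=150
  {E}: scan cost=500, card=500
  {AD}: card=3200; try (D,hash)→1360, (A,merge)→1680, (D,merge)→1720, (A,hash)→1840, (A,nl)→9680, (D,nl)→9720; best=1360 via (D,hash)
  {BD}: card=4000; try (D,hash)→1320, (B,merge)→1520, (D,merge)→1540, (B,hash)→1560, (B,nl)→8080, (D,nl)→8100; best=1320 via (D,hash)
  {BC}: card=7500; try (B,hash)→1700, (C,merge)→2250, (B,merge)→2300, (C,hash)→2600, (C,nl_idx)→8400, (C,nl)→15100 …(+1); best=1700 via (B,hash)
  {CE}: card=2500; try (C,hash)→3400, (E,nl_idx)→4000, (E,merge)→6500, (C,merge)→6850, (C,nl_idx)→7000, (E,hash)→9300 …(+2); best=3400 via (C,hash)
  {ABD}: card=160000; try (B,hash)→5960, (A,hash)→7000, (B,merge)→43760, (A,merge)→54280, (B,nl)→321360, (A,nl)→481320; best=5960 via (B,hash)
  {BCD}: card=300000; try (C,hash)→7720, (D,hash)→10320, (C,merge)→54670, (D,merge)→107340, (C,nl_idx)→333320, (C,nl)→601320 …(+1); best=7720 via (C,hash)
  {BCE}: card=125000; try (B,hash)→7300, (E,hash)→18200, (B,merge)→36700, (E,merge)→111700, (E,nl_idx)→194200, (B,nl)→253400 …(+1); best=7300 via (B,hash)
  {ABCD}: card=12000000; try (C,hash)→168360, (A,hash)→309400, (C,merge)→3047310, (A,merge)→6008680, (C,nl_idx)→13285960, (C,nl)→24005960 …(+1); best=168360 via (C,hash)
  {BCDE}: card=5000000; try (D,hash)→133420, (E,hash)→316720, (D,merge)→2257940, (E,merge)→6012720, (E,nl_idx)→7707720, (D,nl)→10007300 …(+1); best=133420 via (D,hash)
  {ABCDE}: card=200000000; try (A,hash)→5135100, (E,hash)→12177360, (A,merge)→120134380, (E,merge)→300173360, (E,nl_idx)→308168360, (A,nl)→600133420 …(+1); best=5135100 via (A,hash)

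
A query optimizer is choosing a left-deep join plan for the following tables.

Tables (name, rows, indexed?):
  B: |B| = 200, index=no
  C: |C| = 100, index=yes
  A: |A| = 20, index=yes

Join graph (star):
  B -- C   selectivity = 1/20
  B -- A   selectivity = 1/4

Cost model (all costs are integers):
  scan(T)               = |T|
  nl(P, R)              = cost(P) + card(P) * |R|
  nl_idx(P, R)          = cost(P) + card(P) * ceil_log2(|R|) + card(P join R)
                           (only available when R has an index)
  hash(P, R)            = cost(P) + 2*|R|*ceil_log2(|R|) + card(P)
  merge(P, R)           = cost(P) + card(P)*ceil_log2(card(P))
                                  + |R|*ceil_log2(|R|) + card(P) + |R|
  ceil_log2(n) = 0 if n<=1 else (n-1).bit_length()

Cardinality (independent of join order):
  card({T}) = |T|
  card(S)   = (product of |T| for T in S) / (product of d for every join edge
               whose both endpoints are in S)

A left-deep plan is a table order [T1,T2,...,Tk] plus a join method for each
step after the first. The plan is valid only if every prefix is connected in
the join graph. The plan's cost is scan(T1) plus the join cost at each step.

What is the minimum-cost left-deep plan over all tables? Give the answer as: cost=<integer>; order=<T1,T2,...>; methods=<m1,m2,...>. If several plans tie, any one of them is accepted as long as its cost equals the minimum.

Selinger DP (subsets sized 1..n):
  {B}: scan cost=200, card=200
  {C}: scan cost=100, card=100
  {A}: scan cost=20, card=20
  {BC}: card=1000; try (C,hash)→1800, (C,nl_idx)→2600, (B,merge)→2700, (C,merge)→2800, (B,hash)→3400, (B,nl)→20100 …(+1); best=1800 via (C,hash)
  {AB}: card=1000; try (A,hash)→600, (B,merge)→1940, (A,merge)→2120, (A,nl_idx)→2200, (B,hash)→3240, (B,nl)→4020 …(+1); best=600 via (A,hash)
  {ABC}: card=5000; try (C,hash)→3000, (A,hash)→3000, (A,nl_idx)→11800, (C,merge)→12400, (C,nl_idx)→12600, (A,merge)→12920 …(+2); best=3000 via (C,hash)

cost=3000; order=B,A,C; methods=hash,hash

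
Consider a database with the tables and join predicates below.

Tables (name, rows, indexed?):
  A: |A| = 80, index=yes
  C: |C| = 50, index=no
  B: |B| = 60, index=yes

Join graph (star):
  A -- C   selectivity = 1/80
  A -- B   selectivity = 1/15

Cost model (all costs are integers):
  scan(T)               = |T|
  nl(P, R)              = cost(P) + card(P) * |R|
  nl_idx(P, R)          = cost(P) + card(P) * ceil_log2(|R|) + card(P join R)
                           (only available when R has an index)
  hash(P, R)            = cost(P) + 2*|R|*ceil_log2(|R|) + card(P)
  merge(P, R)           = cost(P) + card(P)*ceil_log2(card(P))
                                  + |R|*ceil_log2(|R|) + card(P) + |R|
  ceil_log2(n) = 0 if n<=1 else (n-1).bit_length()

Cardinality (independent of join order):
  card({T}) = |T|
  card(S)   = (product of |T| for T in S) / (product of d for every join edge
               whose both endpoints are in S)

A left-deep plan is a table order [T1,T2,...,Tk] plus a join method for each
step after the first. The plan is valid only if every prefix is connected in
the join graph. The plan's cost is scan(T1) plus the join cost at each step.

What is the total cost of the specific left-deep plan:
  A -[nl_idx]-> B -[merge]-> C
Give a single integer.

step 1: scan A: cost=80, card=80
step 2: join B via nl_idx
    card(P join B) = 80*60/(15) = 320
    cost = 80 + 80*6 + 320 = 880
step 3: join C via merge
    card(P join C) = 320*50/(80) = 200
    cost = 880 + 320*9 + 50*6 + 320 + 50 = 4430

4430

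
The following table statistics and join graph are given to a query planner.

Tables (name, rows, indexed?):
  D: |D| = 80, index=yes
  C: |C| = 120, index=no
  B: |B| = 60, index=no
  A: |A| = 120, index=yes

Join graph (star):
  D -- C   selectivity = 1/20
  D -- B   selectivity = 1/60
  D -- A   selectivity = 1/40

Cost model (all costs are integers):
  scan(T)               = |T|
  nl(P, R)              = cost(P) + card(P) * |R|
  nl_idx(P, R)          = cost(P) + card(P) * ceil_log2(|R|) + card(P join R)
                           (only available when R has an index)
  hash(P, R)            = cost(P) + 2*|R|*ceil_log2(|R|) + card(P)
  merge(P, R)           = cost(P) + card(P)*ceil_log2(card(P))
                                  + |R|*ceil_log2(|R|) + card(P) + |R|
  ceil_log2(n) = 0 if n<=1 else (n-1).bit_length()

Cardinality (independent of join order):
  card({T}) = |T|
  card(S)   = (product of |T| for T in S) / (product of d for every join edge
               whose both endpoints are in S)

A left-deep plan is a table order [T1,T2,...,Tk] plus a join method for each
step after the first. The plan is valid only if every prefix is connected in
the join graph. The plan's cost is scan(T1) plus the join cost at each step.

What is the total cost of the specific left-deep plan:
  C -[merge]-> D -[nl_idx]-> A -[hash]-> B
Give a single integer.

8680

step 1: scan C: cost=120, card=120
step 2: join D via merge
    card(P join D) = 120*80/(20) = 480
    cost = 120 + 120*7 + 80*7 + 120 + 80 = 1720
step 3: join A via nl_idx
    card(P join A) = 480*120/(40) = 1440
    cost = 1720 + 480*7 + 1440 = 6520
step 4: join B via hash
    card(P join B) = 1440*60/(60) = 1440
    cost = 6520 + 2*60*6 + 1440 = 8680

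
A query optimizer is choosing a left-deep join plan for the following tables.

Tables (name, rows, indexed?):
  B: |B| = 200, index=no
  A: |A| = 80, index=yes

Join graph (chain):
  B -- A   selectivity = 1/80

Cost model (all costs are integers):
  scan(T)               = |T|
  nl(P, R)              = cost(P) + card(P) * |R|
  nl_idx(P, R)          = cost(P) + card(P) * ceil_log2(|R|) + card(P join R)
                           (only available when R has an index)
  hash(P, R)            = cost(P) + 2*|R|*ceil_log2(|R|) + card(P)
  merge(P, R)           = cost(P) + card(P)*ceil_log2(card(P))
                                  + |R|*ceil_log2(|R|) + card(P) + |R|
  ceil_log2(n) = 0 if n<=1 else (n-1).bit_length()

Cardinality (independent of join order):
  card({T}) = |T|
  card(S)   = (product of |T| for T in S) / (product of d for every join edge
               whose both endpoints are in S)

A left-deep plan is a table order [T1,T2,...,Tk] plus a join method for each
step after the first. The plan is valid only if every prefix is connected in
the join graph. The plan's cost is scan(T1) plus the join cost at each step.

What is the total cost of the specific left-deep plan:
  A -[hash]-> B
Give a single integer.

step 1: scan A: cost=80, card=80
step 2: join B via hash
    card(P join B) = 80*200/(80) = 200
    cost = 80 + 2*200*8 + 80 = 3360

3360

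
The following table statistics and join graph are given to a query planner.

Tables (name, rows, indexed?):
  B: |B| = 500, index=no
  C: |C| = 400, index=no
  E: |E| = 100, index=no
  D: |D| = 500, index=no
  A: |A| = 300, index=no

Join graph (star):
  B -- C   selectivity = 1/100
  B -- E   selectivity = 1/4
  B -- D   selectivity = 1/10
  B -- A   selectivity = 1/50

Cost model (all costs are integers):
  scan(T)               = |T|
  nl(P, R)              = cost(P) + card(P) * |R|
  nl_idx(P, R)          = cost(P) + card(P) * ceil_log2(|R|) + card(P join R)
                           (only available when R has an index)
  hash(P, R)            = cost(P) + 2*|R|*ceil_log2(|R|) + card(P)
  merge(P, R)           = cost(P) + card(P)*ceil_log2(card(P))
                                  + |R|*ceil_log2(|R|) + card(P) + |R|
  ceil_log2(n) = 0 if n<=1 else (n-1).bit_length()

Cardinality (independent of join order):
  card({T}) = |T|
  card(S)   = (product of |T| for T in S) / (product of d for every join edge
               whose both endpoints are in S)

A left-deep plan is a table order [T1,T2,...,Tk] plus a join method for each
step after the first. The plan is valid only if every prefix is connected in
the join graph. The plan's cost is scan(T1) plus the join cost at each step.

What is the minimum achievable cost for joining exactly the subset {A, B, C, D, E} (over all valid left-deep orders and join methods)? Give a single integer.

Selinger DP over subsets of {A,B,C,D,E}:
  {B}: scan cost=500, card=500
  {C}: scan cost=400, card=400
  {E}: scan cost=100, card=100
  {D}: scan cost=500, card=500
  {A}: scan cost=300, card=300
  {BC}: card=2000; try (C,hash)→8200, (B,merge)→9400, (C,merge)→9500, (B,hash)→9800, (B,nl)→200400, (C,nl)→200500; best=8200 via (C,hash)
  {BE}: card=12500; try (E,hash)→2400, (B,merge)→5900, (E,merge)→6300, (B,hash)→9200, (B,nl)→50100, (E,nl)→50500; best=2400 via (E,hash)
  {BD}: card=25000; try (D,hash)→10000, (B,hash)→10000, (D,merge)→10500, (B,merge)→10500, (D,nl)→250500, (B,nl)→250500; best=10000 via (D,hash)
  {AB}: card=3000; try (A,hash)→6400, (B,merge)→8300, (A,merge)→8500, (B,hash)→9600, (B,nl)→150300, (A,nl)→150500; best=6400 via (A,hash)
  {BCE}: card=50000; try (E,hash)→11600, (C,hash)→22100, (E,merge)→33000, (C,merge)→193900, (E,nl)→208200, (C,nl)→5002400; best=11600 via (E,hash)
  {BCD}: card=100000; try (D,hash)→19200, (D,merge)→37200, (C,hash)→42200, (C,merge)→414000, (D,nl)→1008200, (C,nl)→10010000; best=19200 via (D,hash)
  {ABC}: card=12000; try (A,hash)→15600, (C,hash)→16600, (A,merge)→35200, (C,merge)→49400, (A,nl)→608200, (C,nl)→1206400; best=15600 via (A,hash)
  {BDE}: card=625000; try (D,hash)→23900, (E,hash)→36400, (D,merge)→194900, (E,merge)→410800, (E,nl)→2510000, (D,nl)→6252400; best=23900 via (D,hash)
  {ABE}: card=75000; try (E,hash)→10800, (A,hash)→20300, (E,merge)→46200, (A,merge)→192900, (E,nl)→306400, (A,nl)→3752400; best=10800 via (E,hash)
  {ABD}: card=150000; try (D,hash)→18400, (A,hash)→40400, (D,merge)→50400, (A,merge)→413000, (D,nl)→1506400, (A,nl)→7510000; best=18400 via (D,hash)
  {BCDE}: card=2500000; try (D,hash)→70600, (E,hash)→120600, (C,hash)→656100, (D,merge)→866600, (E,merge)→1820000, (E,nl)→10019200 …(+3); best=70600 via (D,hash)
  {ABCE}: card=300000; try (E,hash)→29000, (A,hash)→67000, (C,hash)→93000, (E,merge)→196400, (A,merge)→864600, (E,nl)→1215600 …(+3); best=29000 via (E,hash)
  {ABCD}: card=600000; try (D,hash)→36600, (A,hash)→124600, (C,hash)→175600, (D,merge)→200600, (A,merge)→1822200, (C,merge)→2872400 …(+3); best=36600 via (D,hash)
  {ABDE}: card=3750000; try (D,hash)→94800, (E,hash)→169800, (A,hash)→654300, (D,merge)→1365800, (E,merge)→2869200, (A,merge)→13151900 …(+3); best=94800 via (D,hash)
  {ABCDE}: card=15000000; try (D,hash)→338000, (E,hash)→638000, (A,hash)→2576000, (C,hash)→3852000, (D,merge)→6034000, (E,merge)→12637400 …(+6); best=338000 via (D,hash)

338000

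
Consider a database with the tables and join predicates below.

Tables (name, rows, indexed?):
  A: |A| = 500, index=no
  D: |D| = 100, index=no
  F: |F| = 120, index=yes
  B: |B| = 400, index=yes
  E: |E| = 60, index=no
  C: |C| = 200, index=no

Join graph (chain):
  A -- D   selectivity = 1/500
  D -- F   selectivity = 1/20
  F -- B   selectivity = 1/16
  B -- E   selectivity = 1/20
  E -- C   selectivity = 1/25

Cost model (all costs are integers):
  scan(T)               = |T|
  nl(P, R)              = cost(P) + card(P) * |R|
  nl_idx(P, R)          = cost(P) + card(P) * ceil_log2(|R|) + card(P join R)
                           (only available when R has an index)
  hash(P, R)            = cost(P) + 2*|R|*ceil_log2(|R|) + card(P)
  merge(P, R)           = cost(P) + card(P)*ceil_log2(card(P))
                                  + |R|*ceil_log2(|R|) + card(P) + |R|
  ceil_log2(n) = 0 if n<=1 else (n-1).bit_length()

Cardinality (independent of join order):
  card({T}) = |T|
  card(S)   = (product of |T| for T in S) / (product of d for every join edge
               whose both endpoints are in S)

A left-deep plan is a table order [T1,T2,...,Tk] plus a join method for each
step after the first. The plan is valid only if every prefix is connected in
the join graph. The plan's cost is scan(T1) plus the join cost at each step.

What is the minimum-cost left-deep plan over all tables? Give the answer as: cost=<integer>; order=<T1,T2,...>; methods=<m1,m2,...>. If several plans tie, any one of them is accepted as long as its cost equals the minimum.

Selinger DP (subsets sized 1..n):
  {A}: scan cost=500, card=500
  {D}: scan cost=100, card=100
  {F}: scan cost=120, card=120
  {B}: scan cost=400, card=400
  {E}: scan cost=60, card=60
  {C}: scan cost=200, card=200
  {AD}: card=100; try (D,hash)→2400, (A,merge)→5900, (D,merge)→6300, (A,hash)→9200, (A,nl)→50100, (D,nl)→50500; best=2400 via (D,hash)
  {DF}: card=600; try (F,nl_idx)→1400, (D,hash)→1640, (F,merge)→1860, (F,hash)→1880, (D,merge)→1880, (F,nl)→12100 …(+1); best=1400 via (F,nl_idx)
  {BF}: card=3000; try (F,hash)→2480, (B,nl_idx)→4200, (B,merge)→5080, (F,merge)→5360, (F,nl_idx)→6200, (B,hash)→7440 …(+2); best=2480 via (F,hash)
  {BE}: card=1200; try (E,hash)→1520, (B,nl_idx)→1800, (B,merge)→4480, (E,merge)→4820, (B,hash)→7320, (B,nl)→24060 …(+1); best=1520 via (E,hash)
  {CE}: card=480; try (E,hash)→1120, (C,merge)→2280, (E,merge)→2420, (C,hash)→3320, (C,nl)→12060, (E,nl)→12200; best=1120 via (E,hash)
  {ADF}: card=600; try (F,nl_idx)→3700, (F,merge)→4160, (F,hash)→4180, (A,hash)→11000, (A,merge)→13000, (F,nl)→14400 …(+1); best=3700 via (F,nl_idx)
  {BDF}: card=15000; try (D,hash)→6880, (B,hash)→9200, (B,merge)→12000, (B,nl_idx)→21800, (D,merge)→42280, (B,nl)→241400 …(+1); best=6880 via (D,hash)
  {BEF}: card=9000; try (F,hash)→4400, (E,hash)→6200, (F,merge)→16880, (F,nl_idx)→18920, (E,merge)→41900, (F,nl)→145520 …(+1); best=4400 via (F,hash)
  {BCE}: card=9600; try (C,hash)→5920, (B,hash)→8800, (B,merge)→9920, (B,nl_idx)→15040, (C,merge)→17720, (B,nl)→193120 …(+1); best=5920 via (C,hash)
  {ABDF}: card=15000; try (B,hash)→11500, (B,merge)→14300, (B,nl_idx)→24100, (A,hash)→30880, (A,merge)→236880, (B,nl)→243700 …(+1); best=11500 via (B,hash)
  {BDEF}: card=45000; try (D,hash)→14800, (E,hash)→22600, (D,merge)→140200, (E,merge)→232300, (D,nl)→904400, (E,nl)→906880; best=14800 via (D,hash)
  {BCEF}: card=72000; try (C,hash)→16600, (F,hash)→17200, (C,merge)→141200, (F,nl_idx)→145120, (F,merge)→150880, (F,nl)→1157920 …(+1); best=16600 via (C,hash)
  {ABDEF}: card=45000; try (E,hash)→27220, (A,hash)→68800, (E,merge)→236920, (A,merge)→784800, (E,nl)→911500, (A,nl)→22514800; best=27220 via (E,hash)
  {BCDEF}: card=360000; try (C,hash)→63000, (D,hash)→90000, (C,merge)→781600, (D,merge)→1313400, (D,nl)→7216600, (C,nl)→9014800; best=63000 via (C,hash)
  {ABCDEF}: card=360000; try (C,hash)→75420, (A,hash)→432000, (C,merge)→794020, (A,merge)→7268000, (C,nl)→9027220, (A,nl)→180063000; best=75420 via (C,hash)

cost=75420; order=A,D,F,B,E,C; methods=hash,nl_idx,hash,hash,hash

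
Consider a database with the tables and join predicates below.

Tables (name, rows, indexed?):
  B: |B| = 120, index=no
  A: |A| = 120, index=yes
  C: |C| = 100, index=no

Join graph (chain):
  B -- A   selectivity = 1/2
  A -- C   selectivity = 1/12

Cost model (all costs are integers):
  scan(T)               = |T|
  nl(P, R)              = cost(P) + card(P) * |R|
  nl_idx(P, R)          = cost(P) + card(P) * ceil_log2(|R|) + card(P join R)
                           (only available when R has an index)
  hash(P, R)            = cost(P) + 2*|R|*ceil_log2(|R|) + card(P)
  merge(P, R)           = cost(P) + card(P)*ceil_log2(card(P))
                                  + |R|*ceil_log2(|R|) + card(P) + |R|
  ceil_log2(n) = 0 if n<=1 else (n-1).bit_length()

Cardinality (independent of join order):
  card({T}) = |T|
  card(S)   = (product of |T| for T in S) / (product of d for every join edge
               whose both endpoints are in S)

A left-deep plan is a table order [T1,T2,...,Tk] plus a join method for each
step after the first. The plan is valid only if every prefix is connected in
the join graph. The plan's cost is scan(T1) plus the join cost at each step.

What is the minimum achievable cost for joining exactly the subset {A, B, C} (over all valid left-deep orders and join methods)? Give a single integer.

4320

Selinger DP over subsets of {A,B,C}:
  {B}: scan cost=120, card=120
  {A}: scan cost=120, card=120
  {C}: scan cost=100, card=100
  {AB}: card=7200; try (B,hash)→1920, (A,hash)→1920, (B,merge)→2040, (A,merge)→2040, (A,nl_idx)→8160, (B,nl)→14520 …(+1); best=1920 via (B,hash)
  {AC}: card=1000; try (C,hash)→1640, (A,nl_idx)→1800, (A,merge)→1860, (C,merge)→1880, (A,hash)→1880, (A,nl)→12100 …(+1); best=1640 via (C,hash)
  {ABC}: card=60000; try (B,hash)→4320, (C,hash)→10520, (B,merge)→13600, (C,merge)→103520, (B,nl)→121640, (C,nl)→721920; best=4320 via (B,hash)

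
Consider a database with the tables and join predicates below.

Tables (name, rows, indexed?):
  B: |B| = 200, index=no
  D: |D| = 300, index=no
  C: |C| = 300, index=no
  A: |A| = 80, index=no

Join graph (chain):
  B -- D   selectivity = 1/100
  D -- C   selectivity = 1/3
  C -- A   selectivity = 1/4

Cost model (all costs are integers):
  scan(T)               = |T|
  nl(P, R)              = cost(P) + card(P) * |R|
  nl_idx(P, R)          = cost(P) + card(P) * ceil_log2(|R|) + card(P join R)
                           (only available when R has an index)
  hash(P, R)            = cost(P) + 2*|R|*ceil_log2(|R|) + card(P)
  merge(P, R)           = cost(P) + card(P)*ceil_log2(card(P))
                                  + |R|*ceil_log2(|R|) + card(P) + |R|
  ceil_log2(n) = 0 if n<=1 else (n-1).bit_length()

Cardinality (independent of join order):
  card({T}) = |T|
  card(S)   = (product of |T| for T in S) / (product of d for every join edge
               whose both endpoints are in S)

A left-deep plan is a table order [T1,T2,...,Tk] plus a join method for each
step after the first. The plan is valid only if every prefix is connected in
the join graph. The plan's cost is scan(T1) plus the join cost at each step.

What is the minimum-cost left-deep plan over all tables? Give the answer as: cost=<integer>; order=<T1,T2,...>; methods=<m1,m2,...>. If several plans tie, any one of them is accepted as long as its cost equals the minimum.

Selinger DP (subsets sized 1..n):
  {B}: scan cost=200, card=200
  {D}: scan cost=300, card=300
  {C}: scan cost=300, card=300
  {A}: scan cost=80, card=80
  {BD}: card=600; try (B,hash)→3800, (D,merge)→5000, (B,merge)→5100, (D,hash)→5800, (D,nl)→60200, (B,nl)→60300; best=3800 via (B,hash)
  {CD}: card=30000; try (D,hash)→6000, (C,hash)→6000, (D,merge)→6300, (C,merge)→6300, (D,nl)→90300, (C,nl)→90300; best=6000 via (D,hash)
  {AC}: card=6000; try (A,hash)→1720, (C,merge)→3720, (A,merge)→3940, (C,hash)→5560, (C,nl)→24080, (A,nl)→24300; best=1720 via (A,hash)
  {BCD}: card=60000; try (C,hash)→9800, (C,merge)→13400, (B,hash)→39200, (C,nl)→183800, (B,merge)→487800, (B,nl)→6006000; best=9800 via (C,hash)
  {ACD}: card=600000; try (D,hash)→13120, (A,hash)→37120, (D,merge)→88720, (A,merge)→486640, (D,nl)→1801720, (A,nl)→2406000; best=13120 via (D,hash)
  {ABCD}: card=1200000; try (A,hash)→70920, (B,hash)→616320, (A,merge)→1030440, (A,nl)→4809800, (B,merge)→12614920, (B,nl)→120013120; best=70920 via (A,hash)

cost=70920; order=D,B,C,A; methods=hash,hash,hash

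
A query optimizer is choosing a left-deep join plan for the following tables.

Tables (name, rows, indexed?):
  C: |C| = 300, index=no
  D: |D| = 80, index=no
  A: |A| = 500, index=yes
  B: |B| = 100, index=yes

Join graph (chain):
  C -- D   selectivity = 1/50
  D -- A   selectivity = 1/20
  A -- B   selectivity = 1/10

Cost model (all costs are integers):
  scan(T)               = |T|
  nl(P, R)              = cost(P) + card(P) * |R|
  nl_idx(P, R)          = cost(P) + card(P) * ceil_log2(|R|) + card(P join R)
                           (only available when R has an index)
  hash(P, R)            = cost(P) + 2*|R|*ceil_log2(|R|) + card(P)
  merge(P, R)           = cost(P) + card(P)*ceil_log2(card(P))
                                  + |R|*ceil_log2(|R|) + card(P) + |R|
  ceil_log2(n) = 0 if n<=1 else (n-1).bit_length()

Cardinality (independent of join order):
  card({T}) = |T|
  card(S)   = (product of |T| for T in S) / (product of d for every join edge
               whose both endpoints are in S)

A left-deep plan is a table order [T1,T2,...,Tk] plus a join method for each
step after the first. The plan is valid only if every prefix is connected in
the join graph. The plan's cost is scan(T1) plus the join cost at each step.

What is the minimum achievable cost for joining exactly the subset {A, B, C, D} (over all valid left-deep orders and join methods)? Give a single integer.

Selinger DP over subsets of {A,B,C,D}:
  {C}: scan cost=300, card=300
  {D}: scan cost=80, card=80
  {A}: scan cost=500, card=500
  {B}: scan cost=100, card=100
  {CD}: card=480; try (D,hash)→1720, (C,merge)→3720, (D,merge)→3940, (C,hash)→5560, (C,nl)→24080, (D,nl)→24300; best=1720 via (D,hash)
  {AD}: card=2000; try (D,hash)→2120, (A,nl_idx)→2800, (A,merge)→5720, (D,merge)→6140, (A,hash)→9160, (A,nl)→40080 …(+1); best=2120 via (D,hash)
  {AB}: card=5000; try (B,hash)→2400, (A,merge)→5900, (A,nl_idx)→6000, (B,merge)→6300, (B,nl_idx)→9000, (A,hash)→9200 …(+2); best=2400 via (B,hash)
  {ACD}: card=12000; try (C,hash)→9520, (A,hash)→11200, (A,merge)→11520, (A,nl_idx)→18040, (C,merge)→29120, (A,nl)→241720 …(+1); best=9520 via (C,hash)
  {ABD}: card=20000; try (B,hash)→5520, (D,hash)→8520, (B,merge)→26920, (B,nl_idx)→36120, (D,merge)→73040, (B,nl)→202120 …(+1); best=5520 via (B,hash)
  {ABCD}: card=120000; try (B,hash)→22920, (C,hash)→30920, (B,merge)→190320, (B,nl_idx)→213520, (C,merge)→328520, (B,nl)→1209520 …(+1); best=22920 via (B,hash)

22920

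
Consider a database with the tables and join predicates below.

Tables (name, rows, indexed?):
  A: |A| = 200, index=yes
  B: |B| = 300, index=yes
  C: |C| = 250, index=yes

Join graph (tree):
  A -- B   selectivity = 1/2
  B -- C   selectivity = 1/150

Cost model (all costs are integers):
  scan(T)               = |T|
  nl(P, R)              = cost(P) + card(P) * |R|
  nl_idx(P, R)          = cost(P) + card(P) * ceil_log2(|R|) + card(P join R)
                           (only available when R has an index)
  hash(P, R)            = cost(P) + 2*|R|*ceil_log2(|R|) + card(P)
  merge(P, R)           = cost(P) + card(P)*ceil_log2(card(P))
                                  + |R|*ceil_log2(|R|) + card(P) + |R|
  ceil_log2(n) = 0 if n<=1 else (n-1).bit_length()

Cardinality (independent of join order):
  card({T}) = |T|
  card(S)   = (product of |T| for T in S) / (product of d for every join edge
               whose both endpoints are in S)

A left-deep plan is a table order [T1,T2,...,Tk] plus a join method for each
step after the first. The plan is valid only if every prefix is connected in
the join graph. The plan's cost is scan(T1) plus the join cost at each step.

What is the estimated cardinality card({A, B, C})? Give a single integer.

50000

Tables in S: A(200), B(300), C(250)
Edges inside S: A-B(d=2), B-C(d=150)
numerator = 200 * 300 * 250 = 15000000
denominator = 2 * 150 = 300
card(S) = 15000000 / 300 = 50000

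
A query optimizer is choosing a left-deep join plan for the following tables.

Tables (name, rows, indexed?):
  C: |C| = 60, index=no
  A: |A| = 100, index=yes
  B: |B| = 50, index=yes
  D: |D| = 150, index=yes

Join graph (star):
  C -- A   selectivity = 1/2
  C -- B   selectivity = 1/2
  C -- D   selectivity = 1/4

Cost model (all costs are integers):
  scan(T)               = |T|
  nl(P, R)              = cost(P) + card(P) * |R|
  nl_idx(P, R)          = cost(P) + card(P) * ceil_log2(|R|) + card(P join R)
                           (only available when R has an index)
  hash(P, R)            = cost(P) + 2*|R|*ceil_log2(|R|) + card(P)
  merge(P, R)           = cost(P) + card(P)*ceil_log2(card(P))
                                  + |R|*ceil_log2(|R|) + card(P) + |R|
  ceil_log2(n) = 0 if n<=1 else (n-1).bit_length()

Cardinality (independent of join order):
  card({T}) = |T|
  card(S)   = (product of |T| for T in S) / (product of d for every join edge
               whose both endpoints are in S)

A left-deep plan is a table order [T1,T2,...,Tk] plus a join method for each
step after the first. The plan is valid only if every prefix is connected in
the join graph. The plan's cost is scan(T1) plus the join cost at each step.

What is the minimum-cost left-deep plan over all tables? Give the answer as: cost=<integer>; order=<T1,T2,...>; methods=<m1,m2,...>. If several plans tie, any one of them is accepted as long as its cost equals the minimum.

cost=61520; order=D,C,B,A; methods=hash,hash,hash

Selinger DP (subsets sized 1..n):
  {C}: scan cost=60, card=60
  {A}: scan cost=100, card=100
  {B}: scan cost=50, card=50
  {D}: scan cost=150, card=150
  {AC}: card=3000; try (C,hash)→920, (A,merge)→1280, (C,merge)→1320, (A,hash)→1520, (A,nl_idx)→3480, (A,nl)→6060 …(+1); best=920 via (C,hash)
  {BC}: card=1500; try (B,hash)→720, (C,hash)→820, (C,merge)→820, (B,merge)→830, (B,nl_idx)→1920, (C,nl)→3050 …(+1); best=720 via (B,hash)
  {CD}: card=2250; try (C,hash)→1020, (D,merge)→1830, (C,merge)→1920, (D,hash)→2520, (D,nl_idx)→2790, (D,nl)→9060 …(+1); best=1020 via (C,hash)
  {ABC}: card=75000; try (A,hash)→3620, (B,hash)→4520, (A,merge)→19520, (B,merge)→40270, (A,nl_idx)→86220, (B,nl_idx)→93920 …(+2); best=3620 via (A,hash)
  {ACD}: card=112500; try (A,hash)→4670, (D,hash)→6320, (A,merge)→31070, (D,merge)→41270, (A,nl_idx)→129270, (D,nl_idx)→137420 …(+2); best=4670 via (A,hash)
  {BCD}: card=56250; try (B,hash)→3870, (D,hash)→4620, (D,merge)→20070, (B,merge)→30620, (D,nl_idx)→68970, (B,nl_idx)→70770 …(+2); best=3870 via (B,hash)
  {ABCD}: card=2812500; try (A,hash)→61520, (D,hash)→81020, (B,hash)→117770, (A,merge)→960920, (D,merge)→1354970, (B,merge)→2030020 …(+6); best=61520 via (A,hash)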